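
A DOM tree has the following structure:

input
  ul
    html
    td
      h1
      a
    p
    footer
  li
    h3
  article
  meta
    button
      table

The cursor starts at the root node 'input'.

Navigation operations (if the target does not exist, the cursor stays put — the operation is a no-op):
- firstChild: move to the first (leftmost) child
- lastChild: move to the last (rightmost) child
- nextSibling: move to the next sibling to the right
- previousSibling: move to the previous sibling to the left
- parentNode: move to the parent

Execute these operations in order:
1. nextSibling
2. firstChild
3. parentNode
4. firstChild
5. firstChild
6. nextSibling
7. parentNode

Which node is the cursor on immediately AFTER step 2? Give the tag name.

After 1 (nextSibling): input (no-op, stayed)
After 2 (firstChild): ul

Answer: ul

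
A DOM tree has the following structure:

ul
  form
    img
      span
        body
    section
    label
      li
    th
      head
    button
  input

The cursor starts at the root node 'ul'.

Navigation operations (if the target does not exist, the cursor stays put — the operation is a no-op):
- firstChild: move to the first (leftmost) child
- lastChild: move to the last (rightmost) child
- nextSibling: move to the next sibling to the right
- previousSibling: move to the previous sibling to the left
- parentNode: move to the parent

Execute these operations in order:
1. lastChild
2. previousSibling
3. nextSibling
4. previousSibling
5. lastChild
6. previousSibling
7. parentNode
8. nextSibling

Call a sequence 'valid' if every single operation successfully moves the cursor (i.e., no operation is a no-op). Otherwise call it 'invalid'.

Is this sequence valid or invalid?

Answer: valid

Derivation:
After 1 (lastChild): input
After 2 (previousSibling): form
After 3 (nextSibling): input
After 4 (previousSibling): form
After 5 (lastChild): button
After 6 (previousSibling): th
After 7 (parentNode): form
After 8 (nextSibling): input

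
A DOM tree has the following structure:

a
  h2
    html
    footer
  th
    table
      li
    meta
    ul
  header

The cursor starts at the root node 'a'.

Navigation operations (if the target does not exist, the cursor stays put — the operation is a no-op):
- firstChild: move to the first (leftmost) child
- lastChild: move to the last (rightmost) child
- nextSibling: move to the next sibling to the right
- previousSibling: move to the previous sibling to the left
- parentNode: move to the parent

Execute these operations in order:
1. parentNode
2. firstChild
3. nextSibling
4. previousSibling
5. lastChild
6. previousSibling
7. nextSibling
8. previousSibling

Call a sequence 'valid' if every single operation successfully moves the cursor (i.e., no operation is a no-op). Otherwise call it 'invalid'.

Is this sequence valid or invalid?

Answer: invalid

Derivation:
After 1 (parentNode): a (no-op, stayed)
After 2 (firstChild): h2
After 3 (nextSibling): th
After 4 (previousSibling): h2
After 5 (lastChild): footer
After 6 (previousSibling): html
After 7 (nextSibling): footer
After 8 (previousSibling): html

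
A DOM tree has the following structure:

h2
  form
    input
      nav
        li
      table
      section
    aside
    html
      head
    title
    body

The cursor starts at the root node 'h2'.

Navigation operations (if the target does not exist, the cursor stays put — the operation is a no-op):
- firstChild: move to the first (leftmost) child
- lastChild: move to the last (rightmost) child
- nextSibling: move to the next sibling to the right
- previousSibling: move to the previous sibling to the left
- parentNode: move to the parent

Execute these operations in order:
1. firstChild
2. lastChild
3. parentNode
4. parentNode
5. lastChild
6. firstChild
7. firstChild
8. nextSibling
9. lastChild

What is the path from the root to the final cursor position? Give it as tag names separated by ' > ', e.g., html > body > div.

After 1 (firstChild): form
After 2 (lastChild): body
After 3 (parentNode): form
After 4 (parentNode): h2
After 5 (lastChild): form
After 6 (firstChild): input
After 7 (firstChild): nav
After 8 (nextSibling): table
After 9 (lastChild): table (no-op, stayed)

Answer: h2 > form > input > table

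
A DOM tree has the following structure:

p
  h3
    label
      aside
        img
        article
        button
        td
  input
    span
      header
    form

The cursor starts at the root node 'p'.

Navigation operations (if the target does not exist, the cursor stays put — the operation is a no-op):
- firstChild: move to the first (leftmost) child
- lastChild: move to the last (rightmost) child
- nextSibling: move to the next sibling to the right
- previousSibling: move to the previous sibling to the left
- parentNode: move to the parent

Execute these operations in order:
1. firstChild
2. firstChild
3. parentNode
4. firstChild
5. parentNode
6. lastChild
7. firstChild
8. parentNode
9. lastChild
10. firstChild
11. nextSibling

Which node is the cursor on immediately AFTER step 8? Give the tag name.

Answer: label

Derivation:
After 1 (firstChild): h3
After 2 (firstChild): label
After 3 (parentNode): h3
After 4 (firstChild): label
After 5 (parentNode): h3
After 6 (lastChild): label
After 7 (firstChild): aside
After 8 (parentNode): label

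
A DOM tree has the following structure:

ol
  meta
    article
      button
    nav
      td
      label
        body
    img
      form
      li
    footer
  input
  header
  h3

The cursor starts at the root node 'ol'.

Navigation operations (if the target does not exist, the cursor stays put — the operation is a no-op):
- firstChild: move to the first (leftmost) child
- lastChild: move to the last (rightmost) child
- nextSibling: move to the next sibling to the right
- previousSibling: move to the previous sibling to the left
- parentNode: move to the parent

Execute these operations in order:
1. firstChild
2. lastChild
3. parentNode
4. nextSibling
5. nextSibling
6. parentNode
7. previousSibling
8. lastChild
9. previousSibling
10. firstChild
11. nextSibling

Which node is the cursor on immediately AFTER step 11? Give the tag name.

After 1 (firstChild): meta
After 2 (lastChild): footer
After 3 (parentNode): meta
After 4 (nextSibling): input
After 5 (nextSibling): header
After 6 (parentNode): ol
After 7 (previousSibling): ol (no-op, stayed)
After 8 (lastChild): h3
After 9 (previousSibling): header
After 10 (firstChild): header (no-op, stayed)
After 11 (nextSibling): h3

Answer: h3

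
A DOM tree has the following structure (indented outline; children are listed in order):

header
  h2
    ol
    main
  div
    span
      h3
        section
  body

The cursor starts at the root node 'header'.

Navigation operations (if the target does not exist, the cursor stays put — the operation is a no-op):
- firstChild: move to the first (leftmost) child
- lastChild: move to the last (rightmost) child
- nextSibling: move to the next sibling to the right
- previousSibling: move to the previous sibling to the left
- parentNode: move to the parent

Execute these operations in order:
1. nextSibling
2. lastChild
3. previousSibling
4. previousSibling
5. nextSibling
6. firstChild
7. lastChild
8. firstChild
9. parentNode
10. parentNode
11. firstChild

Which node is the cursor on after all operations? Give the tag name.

Answer: h3

Derivation:
After 1 (nextSibling): header (no-op, stayed)
After 2 (lastChild): body
After 3 (previousSibling): div
After 4 (previousSibling): h2
After 5 (nextSibling): div
After 6 (firstChild): span
After 7 (lastChild): h3
After 8 (firstChild): section
After 9 (parentNode): h3
After 10 (parentNode): span
After 11 (firstChild): h3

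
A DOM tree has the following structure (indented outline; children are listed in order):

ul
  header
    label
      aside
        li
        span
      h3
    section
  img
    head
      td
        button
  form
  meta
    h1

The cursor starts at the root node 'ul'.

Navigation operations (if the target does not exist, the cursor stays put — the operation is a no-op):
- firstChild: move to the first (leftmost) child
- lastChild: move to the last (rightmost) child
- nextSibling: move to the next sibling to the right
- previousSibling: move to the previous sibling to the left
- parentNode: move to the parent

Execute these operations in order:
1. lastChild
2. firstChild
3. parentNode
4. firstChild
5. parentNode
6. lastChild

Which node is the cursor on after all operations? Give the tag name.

Answer: h1

Derivation:
After 1 (lastChild): meta
After 2 (firstChild): h1
After 3 (parentNode): meta
After 4 (firstChild): h1
After 5 (parentNode): meta
After 6 (lastChild): h1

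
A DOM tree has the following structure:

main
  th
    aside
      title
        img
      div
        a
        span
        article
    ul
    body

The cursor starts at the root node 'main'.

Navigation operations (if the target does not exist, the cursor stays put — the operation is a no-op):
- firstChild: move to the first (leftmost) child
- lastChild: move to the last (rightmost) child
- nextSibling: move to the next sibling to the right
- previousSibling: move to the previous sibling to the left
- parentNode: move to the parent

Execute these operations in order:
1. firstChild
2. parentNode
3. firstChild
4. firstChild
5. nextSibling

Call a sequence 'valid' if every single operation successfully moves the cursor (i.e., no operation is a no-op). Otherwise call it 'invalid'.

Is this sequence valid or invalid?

Answer: valid

Derivation:
After 1 (firstChild): th
After 2 (parentNode): main
After 3 (firstChild): th
After 4 (firstChild): aside
After 5 (nextSibling): ul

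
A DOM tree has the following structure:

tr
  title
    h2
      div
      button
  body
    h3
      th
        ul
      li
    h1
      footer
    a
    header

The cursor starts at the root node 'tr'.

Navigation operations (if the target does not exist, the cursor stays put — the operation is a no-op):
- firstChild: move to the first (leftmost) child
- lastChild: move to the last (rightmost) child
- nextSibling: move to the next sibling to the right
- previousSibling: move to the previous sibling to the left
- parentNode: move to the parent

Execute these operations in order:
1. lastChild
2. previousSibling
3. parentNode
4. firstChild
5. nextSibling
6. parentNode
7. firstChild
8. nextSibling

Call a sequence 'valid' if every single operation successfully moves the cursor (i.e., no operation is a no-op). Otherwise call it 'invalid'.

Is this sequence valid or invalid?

After 1 (lastChild): body
After 2 (previousSibling): title
After 3 (parentNode): tr
After 4 (firstChild): title
After 5 (nextSibling): body
After 6 (parentNode): tr
After 7 (firstChild): title
After 8 (nextSibling): body

Answer: valid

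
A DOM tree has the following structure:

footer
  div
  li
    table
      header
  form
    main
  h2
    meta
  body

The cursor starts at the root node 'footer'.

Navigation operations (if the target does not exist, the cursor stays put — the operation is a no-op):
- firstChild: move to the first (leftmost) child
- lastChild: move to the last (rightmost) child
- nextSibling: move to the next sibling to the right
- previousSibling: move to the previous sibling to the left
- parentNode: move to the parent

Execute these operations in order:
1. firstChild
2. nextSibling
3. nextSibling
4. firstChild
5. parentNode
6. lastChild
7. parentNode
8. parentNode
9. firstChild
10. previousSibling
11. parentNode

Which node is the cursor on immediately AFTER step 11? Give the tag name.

Answer: footer

Derivation:
After 1 (firstChild): div
After 2 (nextSibling): li
After 3 (nextSibling): form
After 4 (firstChild): main
After 5 (parentNode): form
After 6 (lastChild): main
After 7 (parentNode): form
After 8 (parentNode): footer
After 9 (firstChild): div
After 10 (previousSibling): div (no-op, stayed)
After 11 (parentNode): footer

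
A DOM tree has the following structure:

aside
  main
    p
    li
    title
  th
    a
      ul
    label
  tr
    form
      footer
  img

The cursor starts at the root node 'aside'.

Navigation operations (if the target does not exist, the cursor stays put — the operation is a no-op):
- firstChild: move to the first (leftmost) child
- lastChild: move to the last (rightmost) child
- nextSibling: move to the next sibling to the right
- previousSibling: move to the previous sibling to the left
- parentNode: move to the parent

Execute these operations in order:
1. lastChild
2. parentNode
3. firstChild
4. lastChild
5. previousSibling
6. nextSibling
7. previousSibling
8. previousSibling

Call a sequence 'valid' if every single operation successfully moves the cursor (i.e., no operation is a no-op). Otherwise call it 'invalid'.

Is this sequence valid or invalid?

After 1 (lastChild): img
After 2 (parentNode): aside
After 3 (firstChild): main
After 4 (lastChild): title
After 5 (previousSibling): li
After 6 (nextSibling): title
After 7 (previousSibling): li
After 8 (previousSibling): p

Answer: valid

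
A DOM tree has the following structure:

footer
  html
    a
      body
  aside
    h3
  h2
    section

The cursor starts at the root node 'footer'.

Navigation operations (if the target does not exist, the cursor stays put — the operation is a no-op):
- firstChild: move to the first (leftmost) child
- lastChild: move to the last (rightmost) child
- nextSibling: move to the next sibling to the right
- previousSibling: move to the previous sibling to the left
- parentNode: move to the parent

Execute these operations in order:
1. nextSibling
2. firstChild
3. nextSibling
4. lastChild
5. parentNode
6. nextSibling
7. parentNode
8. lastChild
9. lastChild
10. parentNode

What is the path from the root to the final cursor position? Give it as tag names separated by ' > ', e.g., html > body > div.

Answer: footer > h2

Derivation:
After 1 (nextSibling): footer (no-op, stayed)
After 2 (firstChild): html
After 3 (nextSibling): aside
After 4 (lastChild): h3
After 5 (parentNode): aside
After 6 (nextSibling): h2
After 7 (parentNode): footer
After 8 (lastChild): h2
After 9 (lastChild): section
After 10 (parentNode): h2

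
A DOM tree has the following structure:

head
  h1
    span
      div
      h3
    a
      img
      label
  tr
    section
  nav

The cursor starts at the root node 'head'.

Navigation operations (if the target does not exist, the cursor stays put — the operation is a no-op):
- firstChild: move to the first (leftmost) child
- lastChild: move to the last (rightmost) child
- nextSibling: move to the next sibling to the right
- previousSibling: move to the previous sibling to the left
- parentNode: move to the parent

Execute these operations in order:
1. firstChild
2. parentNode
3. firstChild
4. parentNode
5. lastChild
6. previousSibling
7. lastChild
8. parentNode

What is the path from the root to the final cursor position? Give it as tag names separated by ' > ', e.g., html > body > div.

After 1 (firstChild): h1
After 2 (parentNode): head
After 3 (firstChild): h1
After 4 (parentNode): head
After 5 (lastChild): nav
After 6 (previousSibling): tr
After 7 (lastChild): section
After 8 (parentNode): tr

Answer: head > tr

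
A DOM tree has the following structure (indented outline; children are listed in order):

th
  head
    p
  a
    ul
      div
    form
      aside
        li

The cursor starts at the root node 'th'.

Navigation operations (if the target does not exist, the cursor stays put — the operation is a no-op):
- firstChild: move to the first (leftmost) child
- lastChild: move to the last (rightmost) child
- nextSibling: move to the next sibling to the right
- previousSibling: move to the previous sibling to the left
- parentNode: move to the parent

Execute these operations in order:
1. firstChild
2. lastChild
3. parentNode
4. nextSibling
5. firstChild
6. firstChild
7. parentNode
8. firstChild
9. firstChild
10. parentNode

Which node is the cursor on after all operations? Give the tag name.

After 1 (firstChild): head
After 2 (lastChild): p
After 3 (parentNode): head
After 4 (nextSibling): a
After 5 (firstChild): ul
After 6 (firstChild): div
After 7 (parentNode): ul
After 8 (firstChild): div
After 9 (firstChild): div (no-op, stayed)
After 10 (parentNode): ul

Answer: ul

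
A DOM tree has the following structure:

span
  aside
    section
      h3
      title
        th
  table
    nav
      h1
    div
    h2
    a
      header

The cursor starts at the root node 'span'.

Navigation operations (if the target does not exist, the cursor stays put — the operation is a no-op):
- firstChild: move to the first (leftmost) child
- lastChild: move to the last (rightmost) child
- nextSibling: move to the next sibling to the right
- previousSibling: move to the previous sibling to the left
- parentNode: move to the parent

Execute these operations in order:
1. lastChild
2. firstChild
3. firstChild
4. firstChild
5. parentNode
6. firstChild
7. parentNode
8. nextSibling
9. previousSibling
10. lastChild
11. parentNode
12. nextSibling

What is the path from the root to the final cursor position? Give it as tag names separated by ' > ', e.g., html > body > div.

Answer: span > table > div

Derivation:
After 1 (lastChild): table
After 2 (firstChild): nav
After 3 (firstChild): h1
After 4 (firstChild): h1 (no-op, stayed)
After 5 (parentNode): nav
After 6 (firstChild): h1
After 7 (parentNode): nav
After 8 (nextSibling): div
After 9 (previousSibling): nav
After 10 (lastChild): h1
After 11 (parentNode): nav
After 12 (nextSibling): div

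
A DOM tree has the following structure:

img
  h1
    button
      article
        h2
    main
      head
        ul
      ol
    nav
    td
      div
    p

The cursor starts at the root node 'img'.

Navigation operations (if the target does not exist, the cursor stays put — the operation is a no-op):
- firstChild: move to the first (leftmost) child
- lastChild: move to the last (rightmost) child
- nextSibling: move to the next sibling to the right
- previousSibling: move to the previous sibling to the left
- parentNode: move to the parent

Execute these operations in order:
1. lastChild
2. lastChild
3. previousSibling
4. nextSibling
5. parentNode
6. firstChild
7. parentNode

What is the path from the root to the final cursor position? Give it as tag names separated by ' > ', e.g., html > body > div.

After 1 (lastChild): h1
After 2 (lastChild): p
After 3 (previousSibling): td
After 4 (nextSibling): p
After 5 (parentNode): h1
After 6 (firstChild): button
After 7 (parentNode): h1

Answer: img > h1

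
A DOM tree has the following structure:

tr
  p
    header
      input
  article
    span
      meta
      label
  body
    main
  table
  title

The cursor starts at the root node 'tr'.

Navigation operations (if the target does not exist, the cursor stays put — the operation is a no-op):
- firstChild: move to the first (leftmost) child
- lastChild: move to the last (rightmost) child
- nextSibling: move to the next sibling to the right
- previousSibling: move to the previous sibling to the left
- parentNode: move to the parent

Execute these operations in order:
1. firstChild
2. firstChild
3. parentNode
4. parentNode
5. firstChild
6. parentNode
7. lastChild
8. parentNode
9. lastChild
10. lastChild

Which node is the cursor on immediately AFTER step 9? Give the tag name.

Answer: title

Derivation:
After 1 (firstChild): p
After 2 (firstChild): header
After 3 (parentNode): p
After 4 (parentNode): tr
After 5 (firstChild): p
After 6 (parentNode): tr
After 7 (lastChild): title
After 8 (parentNode): tr
After 9 (lastChild): title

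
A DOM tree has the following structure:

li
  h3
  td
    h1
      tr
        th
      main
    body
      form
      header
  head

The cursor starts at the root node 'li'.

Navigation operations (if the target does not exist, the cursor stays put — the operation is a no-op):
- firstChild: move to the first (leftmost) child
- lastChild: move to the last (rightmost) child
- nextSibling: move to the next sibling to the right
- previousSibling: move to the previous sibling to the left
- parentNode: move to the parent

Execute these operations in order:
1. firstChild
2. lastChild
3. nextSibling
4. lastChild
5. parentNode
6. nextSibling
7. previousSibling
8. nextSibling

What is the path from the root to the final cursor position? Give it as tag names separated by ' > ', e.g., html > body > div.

Answer: li > head

Derivation:
After 1 (firstChild): h3
After 2 (lastChild): h3 (no-op, stayed)
After 3 (nextSibling): td
After 4 (lastChild): body
After 5 (parentNode): td
After 6 (nextSibling): head
After 7 (previousSibling): td
After 8 (nextSibling): head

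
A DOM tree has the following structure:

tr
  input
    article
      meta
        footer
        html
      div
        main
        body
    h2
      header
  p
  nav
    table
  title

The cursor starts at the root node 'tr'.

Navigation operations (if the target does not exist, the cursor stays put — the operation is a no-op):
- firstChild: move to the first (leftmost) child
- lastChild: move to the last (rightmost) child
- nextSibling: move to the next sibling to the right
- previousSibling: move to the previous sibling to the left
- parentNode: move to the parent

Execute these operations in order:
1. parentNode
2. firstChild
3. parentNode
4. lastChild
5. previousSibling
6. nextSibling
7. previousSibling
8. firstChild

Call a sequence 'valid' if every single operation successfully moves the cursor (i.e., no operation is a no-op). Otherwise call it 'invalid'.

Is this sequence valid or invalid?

Answer: invalid

Derivation:
After 1 (parentNode): tr (no-op, stayed)
After 2 (firstChild): input
After 3 (parentNode): tr
After 4 (lastChild): title
After 5 (previousSibling): nav
After 6 (nextSibling): title
After 7 (previousSibling): nav
After 8 (firstChild): table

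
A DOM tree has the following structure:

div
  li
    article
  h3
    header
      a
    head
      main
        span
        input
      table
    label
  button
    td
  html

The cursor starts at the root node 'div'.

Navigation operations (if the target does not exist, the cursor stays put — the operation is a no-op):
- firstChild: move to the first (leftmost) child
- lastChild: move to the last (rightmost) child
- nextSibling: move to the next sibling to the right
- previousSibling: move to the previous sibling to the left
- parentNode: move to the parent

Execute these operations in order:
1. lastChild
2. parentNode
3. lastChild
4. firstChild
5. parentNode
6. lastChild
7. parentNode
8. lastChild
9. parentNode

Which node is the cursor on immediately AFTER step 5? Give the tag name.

Answer: div

Derivation:
After 1 (lastChild): html
After 2 (parentNode): div
After 3 (lastChild): html
After 4 (firstChild): html (no-op, stayed)
After 5 (parentNode): div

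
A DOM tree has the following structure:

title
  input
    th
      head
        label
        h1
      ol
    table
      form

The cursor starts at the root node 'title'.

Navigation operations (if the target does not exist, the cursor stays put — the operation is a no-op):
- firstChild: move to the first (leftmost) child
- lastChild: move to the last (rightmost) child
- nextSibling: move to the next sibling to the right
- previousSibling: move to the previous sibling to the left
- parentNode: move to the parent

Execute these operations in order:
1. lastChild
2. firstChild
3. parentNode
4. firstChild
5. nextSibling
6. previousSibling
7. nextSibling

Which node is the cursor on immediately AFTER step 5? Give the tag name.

After 1 (lastChild): input
After 2 (firstChild): th
After 3 (parentNode): input
After 4 (firstChild): th
After 5 (nextSibling): table

Answer: table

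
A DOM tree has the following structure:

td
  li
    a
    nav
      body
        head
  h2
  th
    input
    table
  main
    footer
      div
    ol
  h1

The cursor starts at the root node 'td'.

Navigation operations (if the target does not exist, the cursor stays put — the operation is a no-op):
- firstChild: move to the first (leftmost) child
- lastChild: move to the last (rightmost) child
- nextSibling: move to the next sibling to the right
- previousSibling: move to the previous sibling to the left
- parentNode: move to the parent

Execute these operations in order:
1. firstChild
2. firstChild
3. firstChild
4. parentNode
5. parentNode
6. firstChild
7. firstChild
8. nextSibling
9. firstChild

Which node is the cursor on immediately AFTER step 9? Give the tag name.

After 1 (firstChild): li
After 2 (firstChild): a
After 3 (firstChild): a (no-op, stayed)
After 4 (parentNode): li
After 5 (parentNode): td
After 6 (firstChild): li
After 7 (firstChild): a
After 8 (nextSibling): nav
After 9 (firstChild): body

Answer: body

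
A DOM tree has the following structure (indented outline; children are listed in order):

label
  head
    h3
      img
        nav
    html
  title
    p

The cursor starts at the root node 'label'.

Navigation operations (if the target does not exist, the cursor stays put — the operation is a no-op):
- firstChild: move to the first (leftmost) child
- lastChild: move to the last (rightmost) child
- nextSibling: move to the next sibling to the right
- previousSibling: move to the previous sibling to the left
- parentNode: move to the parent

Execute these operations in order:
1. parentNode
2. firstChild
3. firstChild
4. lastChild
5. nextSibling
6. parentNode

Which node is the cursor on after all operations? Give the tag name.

After 1 (parentNode): label (no-op, stayed)
After 2 (firstChild): head
After 3 (firstChild): h3
After 4 (lastChild): img
After 5 (nextSibling): img (no-op, stayed)
After 6 (parentNode): h3

Answer: h3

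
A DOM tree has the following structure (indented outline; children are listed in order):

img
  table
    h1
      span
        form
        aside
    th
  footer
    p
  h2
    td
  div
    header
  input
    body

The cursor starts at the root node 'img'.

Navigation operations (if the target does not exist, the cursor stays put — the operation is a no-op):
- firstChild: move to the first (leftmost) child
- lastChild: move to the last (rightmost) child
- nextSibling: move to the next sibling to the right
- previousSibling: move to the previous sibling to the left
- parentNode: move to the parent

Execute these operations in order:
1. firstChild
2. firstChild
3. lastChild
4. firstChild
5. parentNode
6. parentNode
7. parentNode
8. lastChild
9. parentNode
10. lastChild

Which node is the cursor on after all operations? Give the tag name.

Answer: th

Derivation:
After 1 (firstChild): table
After 2 (firstChild): h1
After 3 (lastChild): span
After 4 (firstChild): form
After 5 (parentNode): span
After 6 (parentNode): h1
After 7 (parentNode): table
After 8 (lastChild): th
After 9 (parentNode): table
After 10 (lastChild): th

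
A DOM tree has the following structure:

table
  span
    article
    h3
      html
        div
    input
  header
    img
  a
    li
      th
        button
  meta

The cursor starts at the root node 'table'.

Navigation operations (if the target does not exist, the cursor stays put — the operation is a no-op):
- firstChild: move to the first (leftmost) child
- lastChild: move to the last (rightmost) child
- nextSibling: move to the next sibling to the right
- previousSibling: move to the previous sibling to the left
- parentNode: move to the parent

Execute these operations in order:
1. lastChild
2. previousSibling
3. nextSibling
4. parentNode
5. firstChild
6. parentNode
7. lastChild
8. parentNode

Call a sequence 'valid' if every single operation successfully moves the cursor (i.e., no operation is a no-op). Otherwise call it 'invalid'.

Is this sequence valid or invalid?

Answer: valid

Derivation:
After 1 (lastChild): meta
After 2 (previousSibling): a
After 3 (nextSibling): meta
After 4 (parentNode): table
After 5 (firstChild): span
After 6 (parentNode): table
After 7 (lastChild): meta
After 8 (parentNode): table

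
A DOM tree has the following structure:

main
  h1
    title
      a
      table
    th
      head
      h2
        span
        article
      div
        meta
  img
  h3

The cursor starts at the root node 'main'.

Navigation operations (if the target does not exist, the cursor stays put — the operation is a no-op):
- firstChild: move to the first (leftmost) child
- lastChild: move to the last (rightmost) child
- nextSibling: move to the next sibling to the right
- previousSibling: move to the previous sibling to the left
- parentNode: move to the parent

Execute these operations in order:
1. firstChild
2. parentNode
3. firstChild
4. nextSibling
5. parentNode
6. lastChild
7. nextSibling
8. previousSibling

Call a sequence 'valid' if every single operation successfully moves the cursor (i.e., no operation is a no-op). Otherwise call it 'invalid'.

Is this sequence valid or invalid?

Answer: invalid

Derivation:
After 1 (firstChild): h1
After 2 (parentNode): main
After 3 (firstChild): h1
After 4 (nextSibling): img
After 5 (parentNode): main
After 6 (lastChild): h3
After 7 (nextSibling): h3 (no-op, stayed)
After 8 (previousSibling): img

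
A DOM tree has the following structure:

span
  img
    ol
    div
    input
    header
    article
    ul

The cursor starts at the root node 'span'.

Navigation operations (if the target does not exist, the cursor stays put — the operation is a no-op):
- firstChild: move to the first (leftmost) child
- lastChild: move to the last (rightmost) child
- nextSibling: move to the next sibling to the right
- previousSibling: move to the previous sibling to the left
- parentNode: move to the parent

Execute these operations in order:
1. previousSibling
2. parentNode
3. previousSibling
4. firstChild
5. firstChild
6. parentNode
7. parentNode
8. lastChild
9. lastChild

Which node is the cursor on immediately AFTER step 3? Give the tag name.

Answer: span

Derivation:
After 1 (previousSibling): span (no-op, stayed)
After 2 (parentNode): span (no-op, stayed)
After 3 (previousSibling): span (no-op, stayed)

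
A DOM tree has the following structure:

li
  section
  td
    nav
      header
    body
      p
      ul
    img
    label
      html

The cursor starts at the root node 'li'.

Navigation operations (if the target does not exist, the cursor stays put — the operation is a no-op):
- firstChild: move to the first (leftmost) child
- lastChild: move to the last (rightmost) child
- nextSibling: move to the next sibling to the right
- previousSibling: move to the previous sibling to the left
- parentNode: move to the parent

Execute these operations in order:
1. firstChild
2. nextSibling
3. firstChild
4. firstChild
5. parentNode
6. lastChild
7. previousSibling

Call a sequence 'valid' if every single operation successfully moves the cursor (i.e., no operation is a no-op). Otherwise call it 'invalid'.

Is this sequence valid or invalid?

Answer: invalid

Derivation:
After 1 (firstChild): section
After 2 (nextSibling): td
After 3 (firstChild): nav
After 4 (firstChild): header
After 5 (parentNode): nav
After 6 (lastChild): header
After 7 (previousSibling): header (no-op, stayed)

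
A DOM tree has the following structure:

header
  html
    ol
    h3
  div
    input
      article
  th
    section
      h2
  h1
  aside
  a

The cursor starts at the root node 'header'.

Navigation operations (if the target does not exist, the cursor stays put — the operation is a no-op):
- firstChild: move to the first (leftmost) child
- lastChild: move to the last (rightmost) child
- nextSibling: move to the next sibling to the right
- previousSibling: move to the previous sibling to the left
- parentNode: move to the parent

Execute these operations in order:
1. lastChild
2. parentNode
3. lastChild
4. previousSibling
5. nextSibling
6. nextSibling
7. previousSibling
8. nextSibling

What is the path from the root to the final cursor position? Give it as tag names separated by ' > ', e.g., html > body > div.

Answer: header > a

Derivation:
After 1 (lastChild): a
After 2 (parentNode): header
After 3 (lastChild): a
After 4 (previousSibling): aside
After 5 (nextSibling): a
After 6 (nextSibling): a (no-op, stayed)
After 7 (previousSibling): aside
After 8 (nextSibling): a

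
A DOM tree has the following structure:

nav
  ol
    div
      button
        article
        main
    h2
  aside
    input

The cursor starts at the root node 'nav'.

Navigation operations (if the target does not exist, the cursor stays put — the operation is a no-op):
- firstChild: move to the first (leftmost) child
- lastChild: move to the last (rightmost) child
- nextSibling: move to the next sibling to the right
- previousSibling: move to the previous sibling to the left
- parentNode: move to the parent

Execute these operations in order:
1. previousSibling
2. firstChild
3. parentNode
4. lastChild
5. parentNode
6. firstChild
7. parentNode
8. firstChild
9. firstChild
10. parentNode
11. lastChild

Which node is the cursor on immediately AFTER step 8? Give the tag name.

After 1 (previousSibling): nav (no-op, stayed)
After 2 (firstChild): ol
After 3 (parentNode): nav
After 4 (lastChild): aside
After 5 (parentNode): nav
After 6 (firstChild): ol
After 7 (parentNode): nav
After 8 (firstChild): ol

Answer: ol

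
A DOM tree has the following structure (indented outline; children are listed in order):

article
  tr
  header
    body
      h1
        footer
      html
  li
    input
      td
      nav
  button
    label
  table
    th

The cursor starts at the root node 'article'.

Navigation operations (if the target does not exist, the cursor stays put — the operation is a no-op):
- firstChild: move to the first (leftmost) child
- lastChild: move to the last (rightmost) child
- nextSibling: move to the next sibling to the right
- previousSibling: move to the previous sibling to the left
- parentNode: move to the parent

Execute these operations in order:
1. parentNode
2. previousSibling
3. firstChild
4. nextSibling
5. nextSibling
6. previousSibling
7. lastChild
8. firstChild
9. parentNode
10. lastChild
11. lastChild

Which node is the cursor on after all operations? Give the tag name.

Answer: html

Derivation:
After 1 (parentNode): article (no-op, stayed)
After 2 (previousSibling): article (no-op, stayed)
After 3 (firstChild): tr
After 4 (nextSibling): header
After 5 (nextSibling): li
After 6 (previousSibling): header
After 7 (lastChild): body
After 8 (firstChild): h1
After 9 (parentNode): body
After 10 (lastChild): html
After 11 (lastChild): html (no-op, stayed)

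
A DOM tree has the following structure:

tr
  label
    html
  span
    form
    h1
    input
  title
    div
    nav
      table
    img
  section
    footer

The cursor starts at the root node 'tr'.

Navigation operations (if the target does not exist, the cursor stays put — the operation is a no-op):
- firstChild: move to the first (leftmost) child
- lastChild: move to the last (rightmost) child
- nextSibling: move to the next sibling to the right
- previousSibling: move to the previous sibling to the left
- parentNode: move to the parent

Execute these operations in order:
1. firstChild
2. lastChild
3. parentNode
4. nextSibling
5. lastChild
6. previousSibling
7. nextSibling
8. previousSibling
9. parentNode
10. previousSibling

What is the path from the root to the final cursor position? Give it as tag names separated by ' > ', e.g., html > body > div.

After 1 (firstChild): label
After 2 (lastChild): html
After 3 (parentNode): label
After 4 (nextSibling): span
After 5 (lastChild): input
After 6 (previousSibling): h1
After 7 (nextSibling): input
After 8 (previousSibling): h1
After 9 (parentNode): span
After 10 (previousSibling): label

Answer: tr > label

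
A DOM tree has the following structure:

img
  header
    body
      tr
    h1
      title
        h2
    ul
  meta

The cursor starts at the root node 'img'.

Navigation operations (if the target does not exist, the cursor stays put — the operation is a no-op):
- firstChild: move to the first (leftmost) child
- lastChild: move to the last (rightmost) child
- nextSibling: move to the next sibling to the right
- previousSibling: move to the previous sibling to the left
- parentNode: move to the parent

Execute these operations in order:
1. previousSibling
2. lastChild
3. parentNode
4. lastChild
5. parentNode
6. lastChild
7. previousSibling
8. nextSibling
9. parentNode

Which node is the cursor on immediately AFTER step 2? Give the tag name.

After 1 (previousSibling): img (no-op, stayed)
After 2 (lastChild): meta

Answer: meta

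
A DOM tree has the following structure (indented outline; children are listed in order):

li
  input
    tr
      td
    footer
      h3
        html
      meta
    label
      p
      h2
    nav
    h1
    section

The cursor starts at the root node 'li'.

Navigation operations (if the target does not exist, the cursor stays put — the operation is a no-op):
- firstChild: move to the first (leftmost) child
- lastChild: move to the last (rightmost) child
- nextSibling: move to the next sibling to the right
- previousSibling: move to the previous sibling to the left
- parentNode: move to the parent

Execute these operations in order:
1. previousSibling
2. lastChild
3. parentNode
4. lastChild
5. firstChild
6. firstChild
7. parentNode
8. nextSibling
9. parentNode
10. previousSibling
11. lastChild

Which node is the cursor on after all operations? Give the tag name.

Answer: section

Derivation:
After 1 (previousSibling): li (no-op, stayed)
After 2 (lastChild): input
After 3 (parentNode): li
After 4 (lastChild): input
After 5 (firstChild): tr
After 6 (firstChild): td
After 7 (parentNode): tr
After 8 (nextSibling): footer
After 9 (parentNode): input
After 10 (previousSibling): input (no-op, stayed)
After 11 (lastChild): section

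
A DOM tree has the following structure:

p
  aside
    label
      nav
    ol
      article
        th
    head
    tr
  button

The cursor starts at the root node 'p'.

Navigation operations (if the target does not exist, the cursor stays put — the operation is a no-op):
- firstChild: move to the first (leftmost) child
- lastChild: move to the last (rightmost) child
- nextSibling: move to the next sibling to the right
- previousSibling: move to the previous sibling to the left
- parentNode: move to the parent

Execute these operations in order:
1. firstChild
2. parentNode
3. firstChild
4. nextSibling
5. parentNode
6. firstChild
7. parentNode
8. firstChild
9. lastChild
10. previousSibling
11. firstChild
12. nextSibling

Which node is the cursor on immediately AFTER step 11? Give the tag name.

After 1 (firstChild): aside
After 2 (parentNode): p
After 3 (firstChild): aside
After 4 (nextSibling): button
After 5 (parentNode): p
After 6 (firstChild): aside
After 7 (parentNode): p
After 8 (firstChild): aside
After 9 (lastChild): tr
After 10 (previousSibling): head
After 11 (firstChild): head (no-op, stayed)

Answer: head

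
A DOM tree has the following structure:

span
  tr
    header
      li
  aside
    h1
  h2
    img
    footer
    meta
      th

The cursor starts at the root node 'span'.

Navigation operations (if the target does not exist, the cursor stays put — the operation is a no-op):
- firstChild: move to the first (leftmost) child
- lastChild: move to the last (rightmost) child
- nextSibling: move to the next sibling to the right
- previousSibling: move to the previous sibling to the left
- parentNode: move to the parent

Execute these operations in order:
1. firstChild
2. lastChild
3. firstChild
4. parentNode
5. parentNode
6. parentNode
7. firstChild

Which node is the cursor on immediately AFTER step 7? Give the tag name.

Answer: tr

Derivation:
After 1 (firstChild): tr
After 2 (lastChild): header
After 3 (firstChild): li
After 4 (parentNode): header
After 5 (parentNode): tr
After 6 (parentNode): span
After 7 (firstChild): tr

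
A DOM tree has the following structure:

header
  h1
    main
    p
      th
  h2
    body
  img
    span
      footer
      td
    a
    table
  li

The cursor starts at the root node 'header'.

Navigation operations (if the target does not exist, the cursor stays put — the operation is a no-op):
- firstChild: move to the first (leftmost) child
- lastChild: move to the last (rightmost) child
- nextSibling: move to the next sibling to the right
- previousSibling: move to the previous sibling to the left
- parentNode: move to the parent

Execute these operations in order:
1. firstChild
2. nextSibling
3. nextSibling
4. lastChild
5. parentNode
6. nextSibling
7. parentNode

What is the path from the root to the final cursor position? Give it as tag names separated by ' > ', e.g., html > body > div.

Answer: header

Derivation:
After 1 (firstChild): h1
After 2 (nextSibling): h2
After 3 (nextSibling): img
After 4 (lastChild): table
After 5 (parentNode): img
After 6 (nextSibling): li
After 7 (parentNode): header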